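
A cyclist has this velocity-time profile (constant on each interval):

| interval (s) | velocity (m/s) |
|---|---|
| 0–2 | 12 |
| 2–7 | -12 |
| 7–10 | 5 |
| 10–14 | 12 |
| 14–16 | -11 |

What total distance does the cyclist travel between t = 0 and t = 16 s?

Distance (not displacement) is the total path length: add the absolute areas under v-t.
0–2 s: |12| × 2 = 24 m
2–7 s: |-12| × 5 = 60 m
7–10 s: |5| × 3 = 15 m
10–14 s: |12| × 4 = 48 m
14–16 s: |-11| × 2 = 22 m
Total distance = 169 m

169 m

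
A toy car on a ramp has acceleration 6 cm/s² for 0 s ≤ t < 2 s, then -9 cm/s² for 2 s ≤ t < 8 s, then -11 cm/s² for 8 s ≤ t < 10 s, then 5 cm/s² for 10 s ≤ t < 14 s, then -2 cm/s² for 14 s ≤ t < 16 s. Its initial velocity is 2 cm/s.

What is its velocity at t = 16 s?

Δv equals the area under the a-t graph; then v = v₀ + Δv.
0–2 s: 6 × 2 = 12 cm/s
2–8 s: -9 × 6 = -54 cm/s
8–10 s: -11 × 2 = -22 cm/s
10–14 s: 5 × 4 = 20 cm/s
14–16 s: -2 × 2 = -4 cm/s
Δv = -48 cm/s, so v(16) = 2 + (-48) = -46 cm/s.

-46 cm/s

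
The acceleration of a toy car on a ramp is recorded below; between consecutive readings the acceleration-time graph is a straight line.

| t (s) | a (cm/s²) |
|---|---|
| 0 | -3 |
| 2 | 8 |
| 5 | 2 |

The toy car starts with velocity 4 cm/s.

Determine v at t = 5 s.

Δv equals the area under the a-t graph; then v = v₀ + Δv.
0–2 s: ½(-3 + 8)(2) = 5 cm/s
2–5 s: ½(8 + 2)(3) = 15 cm/s
Δv = 20 cm/s, so v(5) = 4 + (20) = 24 cm/s.

24 cm/s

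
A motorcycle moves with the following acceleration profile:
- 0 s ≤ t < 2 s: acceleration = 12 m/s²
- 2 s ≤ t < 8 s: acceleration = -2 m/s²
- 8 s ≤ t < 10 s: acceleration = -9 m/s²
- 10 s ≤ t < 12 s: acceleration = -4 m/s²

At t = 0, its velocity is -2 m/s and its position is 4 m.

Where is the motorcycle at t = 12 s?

98 m

On each constant-a segment, Δv = aΔt and Δx = v₀Δt + ½aΔt²; chain segment to segment.
0–2 s: v starts -2 m/s; Δx = -2·2 + ½·12·2² = 20 m; v ends 22 m/s.
2–8 s: v starts 22 m/s; Δx = 22·6 + ½·-2·6² = 96 m; v ends 10 m/s.
8–10 s: v starts 10 m/s; Δx = 10·2 + ½·-9·2² = 2 m; v ends -8 m/s.
10–12 s: v starts -8 m/s; Δx = -8·2 + ½·-4·2² = -24 m; v ends -16 m/s.
x(12) = 4 + Σ Δx = 98 m.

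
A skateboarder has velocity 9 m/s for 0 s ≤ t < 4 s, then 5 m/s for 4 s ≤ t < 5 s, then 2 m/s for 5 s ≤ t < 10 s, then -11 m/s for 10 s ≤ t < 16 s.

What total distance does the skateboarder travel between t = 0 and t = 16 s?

Total distance travelled is ∫|v| dt — sum the magnitudes of each area piece.
0–4 s: |9| × 4 = 36 m
4–5 s: |5| × 1 = 5 m
5–10 s: |2| × 5 = 10 m
10–16 s: |-11| × 6 = 66 m
Total distance = 117 m

117 m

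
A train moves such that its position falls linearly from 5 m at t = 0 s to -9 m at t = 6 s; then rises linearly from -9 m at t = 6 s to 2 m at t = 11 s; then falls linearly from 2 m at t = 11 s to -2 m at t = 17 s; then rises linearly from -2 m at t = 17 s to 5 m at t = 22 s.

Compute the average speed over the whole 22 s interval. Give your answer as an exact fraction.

Average speed = (total path length)/(elapsed time); on a piecewise-linear x-t graph the path length is Σ|Δx|.
0–6 s: |Δx| = |-9 − 5| = 14 m
6–11 s: |Δx| = |2 − -9| = 11 m
11–17 s: |Δx| = |-2 − 2| = 4 m
17–22 s: |Δx| = |5 − -2| = 7 m
Total path = 36 m; average speed = 36/22 = 18/11 m/s.

18/11 m/s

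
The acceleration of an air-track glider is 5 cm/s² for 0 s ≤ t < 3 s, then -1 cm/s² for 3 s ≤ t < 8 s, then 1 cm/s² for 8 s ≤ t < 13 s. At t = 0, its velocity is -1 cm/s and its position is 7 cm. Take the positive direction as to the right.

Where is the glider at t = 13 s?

141.5 cm

On each constant-a segment, Δv = aΔt and Δx = v₀Δt + ½aΔt²; chain segment to segment.
0–3 s: v starts -1 cm/s; Δx = -1·3 + ½·5·3² = 19.5 cm; v ends 14 cm/s.
3–8 s: v starts 14 cm/s; Δx = 14·5 + ½·-1·5² = 57.5 cm; v ends 9 cm/s.
8–13 s: v starts 9 cm/s; Δx = 9·5 + ½·1·5² = 57.5 cm; v ends 14 cm/s.
x(13) = 7 + Σ Δx = 141.5 cm.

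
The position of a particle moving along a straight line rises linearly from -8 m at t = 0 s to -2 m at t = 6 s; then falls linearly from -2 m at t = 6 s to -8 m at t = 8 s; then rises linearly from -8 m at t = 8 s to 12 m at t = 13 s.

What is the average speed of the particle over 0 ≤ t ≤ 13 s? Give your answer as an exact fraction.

32/13 m/s

Average speed = (total path length)/(elapsed time); on a piecewise-linear x-t graph the path length is Σ|Δx|.
0–6 s: |Δx| = |-2 − -8| = 6 m
6–8 s: |Δx| = |-8 − -2| = 6 m
8–13 s: |Δx| = |12 − -8| = 20 m
Total path = 32 m; average speed = 32/13 = 32/13 m/s.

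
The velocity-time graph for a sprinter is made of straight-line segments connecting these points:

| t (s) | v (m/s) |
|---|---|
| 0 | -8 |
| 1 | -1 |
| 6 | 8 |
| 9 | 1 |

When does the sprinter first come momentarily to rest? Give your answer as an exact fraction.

v changes sign on 1–6 s (from -1 to 8); the graph is linear there, so v = 0 at t = 1 + (1)·(6 − 1)/(8 − -1) = 14/9 s.

t = 14/9 s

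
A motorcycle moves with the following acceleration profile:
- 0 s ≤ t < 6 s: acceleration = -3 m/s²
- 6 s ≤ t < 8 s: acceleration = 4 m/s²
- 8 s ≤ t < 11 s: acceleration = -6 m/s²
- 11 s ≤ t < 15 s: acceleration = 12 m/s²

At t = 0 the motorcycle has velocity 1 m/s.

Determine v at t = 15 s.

21 m/s

Δv equals the area under the a-t graph; then v = v₀ + Δv.
0–6 s: -3 × 6 = -18 m/s
6–8 s: 4 × 2 = 8 m/s
8–11 s: -6 × 3 = -18 m/s
11–15 s: 12 × 4 = 48 m/s
Δv = 20 m/s, so v(15) = 1 + (20) = 21 m/s.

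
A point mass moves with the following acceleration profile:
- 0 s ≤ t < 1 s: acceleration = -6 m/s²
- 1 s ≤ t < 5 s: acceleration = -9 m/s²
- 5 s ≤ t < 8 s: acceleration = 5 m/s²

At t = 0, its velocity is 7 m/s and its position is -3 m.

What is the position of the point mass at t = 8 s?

On each constant-a segment, Δv = aΔt and Δx = v₀Δt + ½aΔt²; chain segment to segment.
0–1 s: v starts 7 m/s; Δx = 7·1 + ½·-6·1² = 4 m; v ends 1 m/s.
1–5 s: v starts 1 m/s; Δx = 1·4 + ½·-9·4² = -68 m; v ends -35 m/s.
5–8 s: v starts -35 m/s; Δx = -35·3 + ½·5·3² = -82.5 m; v ends -20 m/s.
x(8) = -3 + Σ Δx = -149.5 m.

-149.5 m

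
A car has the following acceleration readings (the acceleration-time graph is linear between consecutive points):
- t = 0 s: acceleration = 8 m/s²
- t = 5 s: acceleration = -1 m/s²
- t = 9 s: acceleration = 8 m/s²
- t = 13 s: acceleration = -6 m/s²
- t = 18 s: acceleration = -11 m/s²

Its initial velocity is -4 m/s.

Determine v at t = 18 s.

-11 m/s

Δv equals the area under the a-t graph; then v = v₀ + Δv.
0–5 s: ½(8 + -1)(5) = 17.5 m/s
5–9 s: ½(-1 + 8)(4) = 14 m/s
9–13 s: ½(8 + -6)(4) = 4 m/s
13–18 s: ½(-6 + -11)(5) = -42.5 m/s
Δv = -7 m/s, so v(18) = -4 + (-7) = -11 m/s.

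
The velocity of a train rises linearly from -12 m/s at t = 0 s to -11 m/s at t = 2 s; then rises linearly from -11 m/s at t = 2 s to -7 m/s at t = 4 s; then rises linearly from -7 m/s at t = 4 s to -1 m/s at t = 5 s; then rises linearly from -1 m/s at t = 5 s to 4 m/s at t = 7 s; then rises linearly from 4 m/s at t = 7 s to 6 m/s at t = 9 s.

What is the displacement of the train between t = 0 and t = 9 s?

-32 m

Displacement is the signed area under the v-t curve.
0–2 s: ½(-12 + -11)(2) = -23 m
2–4 s: ½(-11 + -7)(2) = -18 m
4–5 s: ½(-7 + -1)(1) = -4 m
5–7 s: ½(-1 + 4)(2) = 3 m
7–9 s: ½(4 + 6)(2) = 10 m
Net displacement = -32 m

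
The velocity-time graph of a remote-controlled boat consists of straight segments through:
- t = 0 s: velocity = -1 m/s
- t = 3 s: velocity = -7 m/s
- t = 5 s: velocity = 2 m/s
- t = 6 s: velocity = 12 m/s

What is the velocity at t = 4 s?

-2.5 m/s

On 3–5 s the graph is linear from -7 to 2 m/s: v(4) = -7 + (2 − -7)·(4 − 3)/(5 − 3) = -2.5 m/s.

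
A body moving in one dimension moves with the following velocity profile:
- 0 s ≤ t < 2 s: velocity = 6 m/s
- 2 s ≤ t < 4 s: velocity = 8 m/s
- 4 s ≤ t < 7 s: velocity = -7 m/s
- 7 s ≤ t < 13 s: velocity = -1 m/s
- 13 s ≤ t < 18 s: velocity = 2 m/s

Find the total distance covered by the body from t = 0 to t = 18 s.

65 m

Total distance travelled is ∫|v| dt — sum the magnitudes of each area piece.
0–2 s: |6| × 2 = 12 m
2–4 s: |8| × 2 = 16 m
4–7 s: |-7| × 3 = 21 m
7–13 s: |-1| × 6 = 6 m
13–18 s: |2| × 5 = 10 m
Total distance = 65 m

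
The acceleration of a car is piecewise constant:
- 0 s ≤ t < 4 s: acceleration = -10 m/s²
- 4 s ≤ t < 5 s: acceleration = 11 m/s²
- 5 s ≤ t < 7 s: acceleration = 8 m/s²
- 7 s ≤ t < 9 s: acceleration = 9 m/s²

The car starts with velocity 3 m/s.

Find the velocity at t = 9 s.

Δv equals the area under the a-t graph; then v = v₀ + Δv.
0–4 s: -10 × 4 = -40 m/s
4–5 s: 11 × 1 = 11 m/s
5–7 s: 8 × 2 = 16 m/s
7–9 s: 9 × 2 = 18 m/s
Δv = 5 m/s, so v(9) = 3 + (5) = 8 m/s.

8 m/s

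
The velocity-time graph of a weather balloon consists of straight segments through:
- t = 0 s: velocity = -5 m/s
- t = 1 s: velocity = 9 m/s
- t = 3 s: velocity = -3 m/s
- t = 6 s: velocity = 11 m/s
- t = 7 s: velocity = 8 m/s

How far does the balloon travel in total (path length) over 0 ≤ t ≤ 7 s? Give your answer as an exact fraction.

243/7 m

Total distance travelled is ∫|v| dt — sum the magnitudes of each area piece.
0–1 s: v = 0 at t = 5/14 s; triangle areas 25/28 + 81/28 = 53/14 m
1–3 s: v = 0 at t = 2.5 s; triangle areas 6.75 + 0.75 = 7.5 m
3–6 s: v = 0 at t = 51/14 s; triangle areas 27/28 + 363/28 = 195/14 m
6–7 s: |½(11 + 8)(1)| = 9.5 m
Total distance = 243/7 m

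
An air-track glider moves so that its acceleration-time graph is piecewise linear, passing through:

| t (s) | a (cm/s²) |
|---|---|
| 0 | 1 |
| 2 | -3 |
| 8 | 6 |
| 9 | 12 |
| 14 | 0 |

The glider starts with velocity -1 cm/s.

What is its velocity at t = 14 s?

Δv equals the area under the a-t graph; then v = v₀ + Δv.
0–2 s: ½(1 + -3)(2) = -2 cm/s
2–8 s: ½(-3 + 6)(6) = 9 cm/s
8–9 s: ½(6 + 12)(1) = 9 cm/s
9–14 s: ½(12 + 0)(5) = 30 cm/s
Δv = 46 cm/s, so v(14) = -1 + (46) = 45 cm/s.

45 cm/s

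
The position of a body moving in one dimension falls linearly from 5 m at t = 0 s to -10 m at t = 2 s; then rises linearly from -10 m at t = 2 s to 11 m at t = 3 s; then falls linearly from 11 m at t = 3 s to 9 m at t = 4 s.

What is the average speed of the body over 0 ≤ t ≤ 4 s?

9.5 m/s

Average speed = (total path length)/(elapsed time); on a piecewise-linear x-t graph the path length is Σ|Δx|.
0–2 s: |Δx| = |-10 − 5| = 15 m
2–3 s: |Δx| = |11 − -10| = 21 m
3–4 s: |Δx| = |9 − 11| = 2 m
Total path = 38 m; average speed = 38/4 = 9.5 m/s.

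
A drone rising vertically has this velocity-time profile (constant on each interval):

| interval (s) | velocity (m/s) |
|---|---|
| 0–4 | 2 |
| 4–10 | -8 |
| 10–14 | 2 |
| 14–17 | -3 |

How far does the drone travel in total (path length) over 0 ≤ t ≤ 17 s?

73 m

Distance (not displacement) is the total path length: add the absolute areas under v-t.
0–4 s: |2| × 4 = 8 m
4–10 s: |-8| × 6 = 48 m
10–14 s: |2| × 4 = 8 m
14–17 s: |-3| × 3 = 9 m
Total distance = 73 m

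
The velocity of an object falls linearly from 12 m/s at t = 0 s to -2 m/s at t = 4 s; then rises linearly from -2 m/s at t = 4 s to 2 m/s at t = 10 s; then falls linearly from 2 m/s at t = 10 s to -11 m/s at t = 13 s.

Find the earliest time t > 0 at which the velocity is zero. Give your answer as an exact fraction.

t = 24/7 s

v changes sign on 0–4 s (from 12 to -2); the graph is linear there, so v = 0 at t = 0 + (-12)·(4 − 0)/(-2 − 12) = 24/7 s.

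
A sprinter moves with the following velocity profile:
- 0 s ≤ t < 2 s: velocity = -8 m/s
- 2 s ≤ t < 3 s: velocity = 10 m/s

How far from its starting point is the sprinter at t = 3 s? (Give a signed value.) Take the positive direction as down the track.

Displacement is the signed area under the v-t curve.
0–2 s: -8 × 2 = -16 m
2–3 s: 10 × 1 = 10 m
Net displacement = -6 m

-6 m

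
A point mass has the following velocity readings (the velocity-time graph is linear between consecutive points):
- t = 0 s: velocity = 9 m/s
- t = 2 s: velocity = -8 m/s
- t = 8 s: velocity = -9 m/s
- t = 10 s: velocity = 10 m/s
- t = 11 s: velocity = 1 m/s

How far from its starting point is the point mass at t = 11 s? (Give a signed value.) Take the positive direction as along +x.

Net displacement equals the area under the velocity-time graph (areas below the axis count negative).
0–2 s: ½(9 + -8)(2) = 1 m
2–8 s: ½(-8 + -9)(6) = -51 m
8–10 s: ½(-9 + 10)(2) = 1 m
10–11 s: ½(10 + 1)(1) = 5.5 m
Net displacement = -43.5 m

-43.5 m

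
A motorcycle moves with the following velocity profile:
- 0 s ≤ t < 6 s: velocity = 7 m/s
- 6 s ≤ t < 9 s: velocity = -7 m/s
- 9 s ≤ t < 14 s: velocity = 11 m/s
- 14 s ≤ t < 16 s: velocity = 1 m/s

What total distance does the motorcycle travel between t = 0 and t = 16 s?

120 m

Total distance travelled is ∫|v| dt — sum the magnitudes of each area piece.
0–6 s: |7| × 6 = 42 m
6–9 s: |-7| × 3 = 21 m
9–14 s: |11| × 5 = 55 m
14–16 s: |1| × 2 = 2 m
Total distance = 120 m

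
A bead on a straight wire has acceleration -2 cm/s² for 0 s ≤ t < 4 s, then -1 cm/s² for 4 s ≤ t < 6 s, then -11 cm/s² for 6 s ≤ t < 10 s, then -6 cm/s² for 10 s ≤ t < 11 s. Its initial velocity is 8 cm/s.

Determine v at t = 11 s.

Δv equals the area under the a-t graph; then v = v₀ + Δv.
0–4 s: -2 × 4 = -8 cm/s
4–6 s: -1 × 2 = -2 cm/s
6–10 s: -11 × 4 = -44 cm/s
10–11 s: -6 × 1 = -6 cm/s
Δv = -60 cm/s, so v(11) = 8 + (-60) = -52 cm/s.

-52 cm/s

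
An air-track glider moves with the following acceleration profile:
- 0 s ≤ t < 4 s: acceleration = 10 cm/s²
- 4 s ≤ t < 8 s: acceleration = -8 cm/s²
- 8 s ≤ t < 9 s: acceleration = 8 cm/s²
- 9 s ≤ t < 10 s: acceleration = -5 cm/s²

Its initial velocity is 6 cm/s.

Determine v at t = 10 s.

17 cm/s

Δv equals the area under the a-t graph; then v = v₀ + Δv.
0–4 s: 10 × 4 = 40 cm/s
4–8 s: -8 × 4 = -32 cm/s
8–9 s: 8 × 1 = 8 cm/s
9–10 s: -5 × 1 = -5 cm/s
Δv = 11 cm/s, so v(10) = 6 + (11) = 17 cm/s.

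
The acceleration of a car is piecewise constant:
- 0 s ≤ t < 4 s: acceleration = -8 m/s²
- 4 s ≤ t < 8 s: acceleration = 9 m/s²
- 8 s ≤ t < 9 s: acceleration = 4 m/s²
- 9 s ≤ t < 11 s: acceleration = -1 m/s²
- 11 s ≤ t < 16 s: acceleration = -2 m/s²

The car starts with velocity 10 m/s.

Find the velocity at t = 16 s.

6 m/s

Δv equals the area under the a-t graph; then v = v₀ + Δv.
0–4 s: -8 × 4 = -32 m/s
4–8 s: 9 × 4 = 36 m/s
8–9 s: 4 × 1 = 4 m/s
9–11 s: -1 × 2 = -2 m/s
11–16 s: -2 × 5 = -10 m/s
Δv = -4 m/s, so v(16) = 10 + (-4) = 6 m/s.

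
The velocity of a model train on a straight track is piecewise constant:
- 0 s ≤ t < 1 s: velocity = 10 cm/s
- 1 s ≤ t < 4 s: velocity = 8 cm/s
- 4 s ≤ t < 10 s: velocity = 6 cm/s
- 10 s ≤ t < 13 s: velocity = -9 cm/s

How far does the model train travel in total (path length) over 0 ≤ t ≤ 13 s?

97 cm

Distance (not displacement) is the total path length: add the absolute areas under v-t.
0–1 s: |10| × 1 = 10 cm
1–4 s: |8| × 3 = 24 cm
4–10 s: |6| × 6 = 36 cm
10–13 s: |-9| × 3 = 27 cm
Total distance = 97 cm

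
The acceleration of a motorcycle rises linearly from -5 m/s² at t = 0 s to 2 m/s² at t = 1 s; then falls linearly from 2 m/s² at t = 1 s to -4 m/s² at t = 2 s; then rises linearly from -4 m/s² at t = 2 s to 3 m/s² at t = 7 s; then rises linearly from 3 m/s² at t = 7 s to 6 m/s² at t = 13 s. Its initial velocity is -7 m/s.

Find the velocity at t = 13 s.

15 m/s

Δv equals the area under the a-t graph; then v = v₀ + Δv.
0–1 s: ½(-5 + 2)(1) = -1.5 m/s
1–2 s: ½(2 + -4)(1) = -1 m/s
2–7 s: ½(-4 + 3)(5) = -2.5 m/s
7–13 s: ½(3 + 6)(6) = 27 m/s
Δv = 22 m/s, so v(13) = -7 + (22) = 15 m/s.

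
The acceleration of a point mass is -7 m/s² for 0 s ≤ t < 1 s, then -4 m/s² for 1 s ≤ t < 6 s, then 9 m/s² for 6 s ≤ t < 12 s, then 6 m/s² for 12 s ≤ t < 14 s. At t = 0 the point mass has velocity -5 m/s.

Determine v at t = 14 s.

34 m/s

Δv equals the area under the a-t graph; then v = v₀ + Δv.
0–1 s: -7 × 1 = -7 m/s
1–6 s: -4 × 5 = -20 m/s
6–12 s: 9 × 6 = 54 m/s
12–14 s: 6 × 2 = 12 m/s
Δv = 39 m/s, so v(14) = -5 + (39) = 34 m/s.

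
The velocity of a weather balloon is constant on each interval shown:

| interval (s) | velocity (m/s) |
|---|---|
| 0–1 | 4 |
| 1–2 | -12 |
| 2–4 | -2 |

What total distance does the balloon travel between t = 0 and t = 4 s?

Distance (not displacement) is the total path length: add the absolute areas under v-t.
0–1 s: |4| × 1 = 4 m
1–2 s: |-12| × 1 = 12 m
2–4 s: |-2| × 2 = 4 m
Total distance = 20 m

20 m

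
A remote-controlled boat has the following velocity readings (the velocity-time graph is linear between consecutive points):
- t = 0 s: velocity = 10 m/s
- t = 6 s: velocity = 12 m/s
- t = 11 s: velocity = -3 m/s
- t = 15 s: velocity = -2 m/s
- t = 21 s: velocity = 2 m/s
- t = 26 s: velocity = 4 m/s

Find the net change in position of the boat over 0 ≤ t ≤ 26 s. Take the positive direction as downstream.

93.5 m

Displacement is the signed area under the v-t curve.
0–6 s: ½(10 + 12)(6) = 66 m
6–11 s: ½(12 + -3)(5) = 22.5 m
11–15 s: ½(-3 + -2)(4) = -10 m
15–21 s: ½(-2 + 2)(6) = 0 m
21–26 s: ½(2 + 4)(5) = 15 m
Net displacement = 93.5 m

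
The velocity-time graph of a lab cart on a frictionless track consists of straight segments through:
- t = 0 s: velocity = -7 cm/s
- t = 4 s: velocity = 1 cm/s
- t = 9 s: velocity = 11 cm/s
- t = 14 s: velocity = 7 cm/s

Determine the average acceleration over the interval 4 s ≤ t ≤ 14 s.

Average acceleration = Δv/Δt = (7 − 1)/(14 − 4) = 0.6 cm/s².

0.6 cm/s²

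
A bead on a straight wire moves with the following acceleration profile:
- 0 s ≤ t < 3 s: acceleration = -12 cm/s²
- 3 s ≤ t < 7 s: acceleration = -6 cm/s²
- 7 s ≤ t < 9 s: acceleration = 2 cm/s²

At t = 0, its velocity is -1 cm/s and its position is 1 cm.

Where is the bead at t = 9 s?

On each constant-a segment, Δv = aΔt and Δx = v₀Δt + ½aΔt²; chain segment to segment.
0–3 s: v starts -1 cm/s; Δx = -1·3 + ½·-12·3² = -57 cm; v ends -37 cm/s.
3–7 s: v starts -37 cm/s; Δx = -37·4 + ½·-6·4² = -196 cm; v ends -61 cm/s.
7–9 s: v starts -61 cm/s; Δx = -61·2 + ½·2·2² = -118 cm; v ends -57 cm/s.
x(9) = 1 + Σ Δx = -370 cm.

-370 cm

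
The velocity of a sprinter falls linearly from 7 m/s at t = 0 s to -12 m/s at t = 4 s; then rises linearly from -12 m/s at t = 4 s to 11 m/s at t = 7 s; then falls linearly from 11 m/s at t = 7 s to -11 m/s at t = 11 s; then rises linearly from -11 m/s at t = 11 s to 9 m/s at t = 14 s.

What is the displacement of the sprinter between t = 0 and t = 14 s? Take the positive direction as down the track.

Net displacement equals the area under the velocity-time graph (areas below the axis count negative).
0–4 s: ½(7 + -12)(4) = -10 m
4–7 s: ½(-12 + 11)(3) = -1.5 m
7–11 s: ½(11 + -11)(4) = 0 m
11–14 s: ½(-11 + 9)(3) = -3 m
Net displacement = -14.5 m

-14.5 m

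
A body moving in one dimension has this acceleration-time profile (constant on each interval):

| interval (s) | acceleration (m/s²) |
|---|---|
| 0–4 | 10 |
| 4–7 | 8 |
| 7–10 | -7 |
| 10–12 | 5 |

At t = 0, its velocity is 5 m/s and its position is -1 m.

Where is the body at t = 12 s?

551.5 m

On each constant-a segment, Δv = aΔt and Δx = v₀Δt + ½aΔt²; chain segment to segment.
0–4 s: v starts 5 m/s; Δx = 5·4 + ½·10·4² = 100 m; v ends 45 m/s.
4–7 s: v starts 45 m/s; Δx = 45·3 + ½·8·3² = 171 m; v ends 69 m/s.
7–10 s: v starts 69 m/s; Δx = 69·3 + ½·-7·3² = 175.5 m; v ends 48 m/s.
10–12 s: v starts 48 m/s; Δx = 48·2 + ½·5·2² = 106 m; v ends 58 m/s.
x(12) = -1 + Σ Δx = 551.5 m.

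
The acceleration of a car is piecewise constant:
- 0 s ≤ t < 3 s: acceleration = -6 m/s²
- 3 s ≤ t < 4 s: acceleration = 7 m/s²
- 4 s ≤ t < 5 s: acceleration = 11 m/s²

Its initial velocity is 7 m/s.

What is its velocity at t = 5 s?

7 m/s

Δv equals the area under the a-t graph; then v = v₀ + Δv.
0–3 s: -6 × 3 = -18 m/s
3–4 s: 7 × 1 = 7 m/s
4–5 s: 11 × 1 = 11 m/s
Δv = 0 m/s, so v(5) = 7 + (0) = 7 m/s.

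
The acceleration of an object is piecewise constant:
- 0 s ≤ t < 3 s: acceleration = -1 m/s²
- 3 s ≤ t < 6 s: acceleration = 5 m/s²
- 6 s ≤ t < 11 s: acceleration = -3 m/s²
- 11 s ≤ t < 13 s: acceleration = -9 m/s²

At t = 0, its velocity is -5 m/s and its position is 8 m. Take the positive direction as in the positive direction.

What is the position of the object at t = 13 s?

-49.5 m

On each constant-a segment, Δv = aΔt and Δx = v₀Δt + ½aΔt²; chain segment to segment.
0–3 s: v starts -5 m/s; Δx = -5·3 + ½·-1·3² = -19.5 m; v ends -8 m/s.
3–6 s: v starts -8 m/s; Δx = -8·3 + ½·5·3² = -1.5 m; v ends 7 m/s.
6–11 s: v starts 7 m/s; Δx = 7·5 + ½·-3·5² = -2.5 m; v ends -8 m/s.
11–13 s: v starts -8 m/s; Δx = -8·2 + ½·-9·2² = -34 m; v ends -26 m/s.
x(13) = 8 + Σ Δx = -49.5 m.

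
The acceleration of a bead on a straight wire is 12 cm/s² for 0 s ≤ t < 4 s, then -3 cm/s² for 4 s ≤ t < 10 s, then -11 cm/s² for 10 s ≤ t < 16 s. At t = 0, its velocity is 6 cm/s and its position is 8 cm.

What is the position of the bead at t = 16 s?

416 cm

On each constant-a segment, Δv = aΔt and Δx = v₀Δt + ½aΔt²; chain segment to segment.
0–4 s: v starts 6 cm/s; Δx = 6·4 + ½·12·4² = 120 cm; v ends 54 cm/s.
4–10 s: v starts 54 cm/s; Δx = 54·6 + ½·-3·6² = 270 cm; v ends 36 cm/s.
10–16 s: v starts 36 cm/s; Δx = 36·6 + ½·-11·6² = 18 cm; v ends -30 cm/s.
x(16) = 8 + Σ Δx = 416 cm.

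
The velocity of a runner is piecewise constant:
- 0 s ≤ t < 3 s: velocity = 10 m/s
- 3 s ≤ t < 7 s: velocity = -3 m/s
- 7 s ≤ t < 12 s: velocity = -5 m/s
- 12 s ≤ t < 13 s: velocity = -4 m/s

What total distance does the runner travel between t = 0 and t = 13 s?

Distance (not displacement) is the total path length: add the absolute areas under v-t.
0–3 s: |10| × 3 = 30 m
3–7 s: |-3| × 4 = 12 m
7–12 s: |-5| × 5 = 25 m
12–13 s: |-4| × 1 = 4 m
Total distance = 71 m

71 m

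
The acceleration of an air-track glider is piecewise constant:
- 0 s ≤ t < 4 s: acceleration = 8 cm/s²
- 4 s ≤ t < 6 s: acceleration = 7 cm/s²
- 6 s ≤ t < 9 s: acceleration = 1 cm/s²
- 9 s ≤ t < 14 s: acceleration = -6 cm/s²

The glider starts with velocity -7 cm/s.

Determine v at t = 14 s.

12 cm/s

Δv equals the area under the a-t graph; then v = v₀ + Δv.
0–4 s: 8 × 4 = 32 cm/s
4–6 s: 7 × 2 = 14 cm/s
6–9 s: 1 × 3 = 3 cm/s
9–14 s: -6 × 5 = -30 cm/s
Δv = 19 cm/s, so v(14) = -7 + (19) = 12 cm/s.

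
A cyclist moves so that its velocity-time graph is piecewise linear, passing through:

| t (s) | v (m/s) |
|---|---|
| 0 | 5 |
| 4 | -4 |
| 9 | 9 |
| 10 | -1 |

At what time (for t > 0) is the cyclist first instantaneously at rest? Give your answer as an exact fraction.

v changes sign on 0–4 s (from 5 to -4); the graph is linear there, so v = 0 at t = 0 + (-5)·(4 − 0)/(-4 − 5) = 20/9 s.

t = 20/9 s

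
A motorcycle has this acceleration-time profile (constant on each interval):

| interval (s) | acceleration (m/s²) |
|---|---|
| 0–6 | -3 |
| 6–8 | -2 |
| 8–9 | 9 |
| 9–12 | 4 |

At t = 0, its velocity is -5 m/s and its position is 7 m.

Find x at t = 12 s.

-185.5 m

On each constant-a segment, Δv = aΔt and Δx = v₀Δt + ½aΔt²; chain segment to segment.
0–6 s: v starts -5 m/s; Δx = -5·6 + ½·-3·6² = -84 m; v ends -23 m/s.
6–8 s: v starts -23 m/s; Δx = -23·2 + ½·-2·2² = -50 m; v ends -27 m/s.
8–9 s: v starts -27 m/s; Δx = -27·1 + ½·9·1² = -22.5 m; v ends -18 m/s.
9–12 s: v starts -18 m/s; Δx = -18·3 + ½·4·3² = -36 m; v ends -6 m/s.
x(12) = 7 + Σ Δx = -185.5 m.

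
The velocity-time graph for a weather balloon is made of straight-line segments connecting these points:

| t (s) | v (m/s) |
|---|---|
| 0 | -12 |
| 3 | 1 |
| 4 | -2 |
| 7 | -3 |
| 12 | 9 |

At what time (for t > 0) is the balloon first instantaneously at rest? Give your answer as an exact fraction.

t = 36/13 s

v changes sign on 0–3 s (from -12 to 1); the graph is linear there, so v = 0 at t = 0 + (12)·(3 − 0)/(1 − -12) = 36/13 s.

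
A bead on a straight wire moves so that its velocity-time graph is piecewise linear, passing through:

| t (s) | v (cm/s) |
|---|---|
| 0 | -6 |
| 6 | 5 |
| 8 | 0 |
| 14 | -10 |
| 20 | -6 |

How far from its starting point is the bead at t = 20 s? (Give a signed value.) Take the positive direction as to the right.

Displacement is the signed area under the v-t curve.
0–6 s: ½(-6 + 5)(6) = -3 cm
6–8 s: ½(5 + 0)(2) = 5 cm
8–14 s: ½(0 + -10)(6) = -30 cm
14–20 s: ½(-10 + -6)(6) = -48 cm
Net displacement = -76 cm

-76 cm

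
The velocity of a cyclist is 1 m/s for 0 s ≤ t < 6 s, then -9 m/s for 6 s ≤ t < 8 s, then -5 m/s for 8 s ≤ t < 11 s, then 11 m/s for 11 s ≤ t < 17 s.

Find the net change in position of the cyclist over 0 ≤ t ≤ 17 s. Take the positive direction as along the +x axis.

Displacement is the signed area under the v-t curve.
0–6 s: 1 × 6 = 6 m
6–8 s: -9 × 2 = -18 m
8–11 s: -5 × 3 = -15 m
11–17 s: 11 × 6 = 66 m
Net displacement = 39 m

39 m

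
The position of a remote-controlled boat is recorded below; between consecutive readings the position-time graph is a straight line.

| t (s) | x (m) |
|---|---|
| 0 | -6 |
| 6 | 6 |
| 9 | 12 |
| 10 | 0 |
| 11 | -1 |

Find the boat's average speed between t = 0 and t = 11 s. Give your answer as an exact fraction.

31/11 m/s

Average speed = (total path length)/(elapsed time); on a piecewise-linear x-t graph the path length is Σ|Δx|.
0–6 s: |Δx| = |6 − -6| = 12 m
6–9 s: |Δx| = |12 − 6| = 6 m
9–10 s: |Δx| = |0 − 12| = 12 m
10–11 s: |Δx| = |-1 − 0| = 1 m
Total path = 31 m; average speed = 31/11 = 31/11 m/s.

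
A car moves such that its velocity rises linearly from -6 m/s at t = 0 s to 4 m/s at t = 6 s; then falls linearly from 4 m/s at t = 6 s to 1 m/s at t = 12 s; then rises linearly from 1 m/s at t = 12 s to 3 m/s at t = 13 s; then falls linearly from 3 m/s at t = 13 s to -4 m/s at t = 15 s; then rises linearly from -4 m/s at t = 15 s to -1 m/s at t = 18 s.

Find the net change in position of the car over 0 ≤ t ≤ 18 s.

Displacement is the signed area under the v-t curve.
0–6 s: ½(-6 + 4)(6) = -6 m
6–12 s: ½(4 + 1)(6) = 15 m
12–13 s: ½(1 + 3)(1) = 2 m
13–15 s: ½(3 + -4)(2) = -1 m
15–18 s: ½(-4 + -1)(3) = -7.5 m
Net displacement = 2.5 m

2.5 m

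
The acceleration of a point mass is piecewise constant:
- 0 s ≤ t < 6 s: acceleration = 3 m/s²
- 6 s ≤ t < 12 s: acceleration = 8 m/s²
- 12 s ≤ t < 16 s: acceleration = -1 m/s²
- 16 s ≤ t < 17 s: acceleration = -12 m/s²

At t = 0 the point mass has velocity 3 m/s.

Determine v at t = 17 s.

Δv equals the area under the a-t graph; then v = v₀ + Δv.
0–6 s: 3 × 6 = 18 m/s
6–12 s: 8 × 6 = 48 m/s
12–16 s: -1 × 4 = -4 m/s
16–17 s: -12 × 1 = -12 m/s
Δv = 50 m/s, so v(17) = 3 + (50) = 53 m/s.

53 m/s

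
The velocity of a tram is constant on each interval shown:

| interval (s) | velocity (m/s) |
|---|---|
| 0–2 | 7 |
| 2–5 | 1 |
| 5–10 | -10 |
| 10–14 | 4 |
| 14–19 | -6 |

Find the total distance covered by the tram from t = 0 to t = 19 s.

113 m

Distance (not displacement) is the total path length: add the absolute areas under v-t.
0–2 s: |7| × 2 = 14 m
2–5 s: |1| × 3 = 3 m
5–10 s: |-10| × 5 = 50 m
10–14 s: |4| × 4 = 16 m
14–19 s: |-6| × 5 = 30 m
Total distance = 113 m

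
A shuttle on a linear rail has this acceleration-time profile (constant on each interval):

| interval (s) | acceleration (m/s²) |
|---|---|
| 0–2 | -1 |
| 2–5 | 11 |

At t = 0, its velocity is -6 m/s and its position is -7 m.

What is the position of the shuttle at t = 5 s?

On each constant-a segment, Δv = aΔt and Δx = v₀Δt + ½aΔt²; chain segment to segment.
0–2 s: v starts -6 m/s; Δx = -6·2 + ½·-1·2² = -14 m; v ends -8 m/s.
2–5 s: v starts -8 m/s; Δx = -8·3 + ½·11·3² = 25.5 m; v ends 25 m/s.
x(5) = -7 + Σ Δx = 4.5 m.

4.5 m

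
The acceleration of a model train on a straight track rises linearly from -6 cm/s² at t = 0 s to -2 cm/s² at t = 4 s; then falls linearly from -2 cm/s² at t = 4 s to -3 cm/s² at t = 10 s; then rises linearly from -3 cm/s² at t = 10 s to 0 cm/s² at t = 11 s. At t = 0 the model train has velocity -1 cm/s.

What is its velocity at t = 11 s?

-33.5 cm/s

Δv equals the area under the a-t graph; then v = v₀ + Δv.
0–4 s: ½(-6 + -2)(4) = -16 cm/s
4–10 s: ½(-2 + -3)(6) = -15 cm/s
10–11 s: ½(-3 + 0)(1) = -1.5 cm/s
Δv = -32.5 cm/s, so v(11) = -1 + (-32.5) = -33.5 cm/s.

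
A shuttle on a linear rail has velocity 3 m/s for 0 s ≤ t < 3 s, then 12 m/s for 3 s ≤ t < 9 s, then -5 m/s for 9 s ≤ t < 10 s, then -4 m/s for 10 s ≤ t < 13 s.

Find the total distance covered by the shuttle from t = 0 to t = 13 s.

Distance (not displacement) is the total path length: add the absolute areas under v-t.
0–3 s: |3| × 3 = 9 m
3–9 s: |12| × 6 = 72 m
9–10 s: |-5| × 1 = 5 m
10–13 s: |-4| × 3 = 12 m
Total distance = 98 m

98 m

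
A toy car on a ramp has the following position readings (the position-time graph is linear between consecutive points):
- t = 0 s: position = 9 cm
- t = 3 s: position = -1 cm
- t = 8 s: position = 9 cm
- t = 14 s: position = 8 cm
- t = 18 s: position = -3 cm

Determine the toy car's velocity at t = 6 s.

2 cm/s

Velocity is the slope of the x-t graph on 3–8 s: (9 − -1)/(8 − 3) = 2 cm/s.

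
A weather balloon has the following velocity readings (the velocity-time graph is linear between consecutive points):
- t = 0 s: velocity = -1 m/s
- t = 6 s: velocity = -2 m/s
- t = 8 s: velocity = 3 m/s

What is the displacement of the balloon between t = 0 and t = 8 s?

-8 m

Net displacement equals the area under the velocity-time graph (areas below the axis count negative).
0–6 s: ½(-1 + -2)(6) = -9 m
6–8 s: ½(-2 + 3)(2) = 1 m
Net displacement = -8 m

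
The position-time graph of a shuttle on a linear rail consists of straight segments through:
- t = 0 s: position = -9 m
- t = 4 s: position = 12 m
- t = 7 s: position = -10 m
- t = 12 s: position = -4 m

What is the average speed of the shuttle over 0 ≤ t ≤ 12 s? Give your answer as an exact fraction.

49/12 m/s

Average speed = (total path length)/(elapsed time); on a piecewise-linear x-t graph the path length is Σ|Δx|.
0–4 s: |Δx| = |12 − -9| = 21 m
4–7 s: |Δx| = |-10 − 12| = 22 m
7–12 s: |Δx| = |-4 − -10| = 6 m
Total path = 49 m; average speed = 49/12 = 49/12 m/s.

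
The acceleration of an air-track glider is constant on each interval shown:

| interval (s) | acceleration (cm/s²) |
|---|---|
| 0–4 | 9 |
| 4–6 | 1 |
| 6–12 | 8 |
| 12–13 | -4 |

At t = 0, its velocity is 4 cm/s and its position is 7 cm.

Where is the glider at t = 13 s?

On each constant-a segment, Δv = aΔt and Δx = v₀Δt + ½aΔt²; chain segment to segment.
0–4 s: v starts 4 cm/s; Δx = 4·4 + ½·9·4² = 88 cm; v ends 40 cm/s.
4–6 s: v starts 40 cm/s; Δx = 40·2 + ½·1·2² = 82 cm; v ends 42 cm/s.
6–12 s: v starts 42 cm/s; Δx = 42·6 + ½·8·6² = 396 cm; v ends 90 cm/s.
12–13 s: v starts 90 cm/s; Δx = 90·1 + ½·-4·1² = 88 cm; v ends 86 cm/s.
x(13) = 7 + Σ Δx = 661 cm.

661 cm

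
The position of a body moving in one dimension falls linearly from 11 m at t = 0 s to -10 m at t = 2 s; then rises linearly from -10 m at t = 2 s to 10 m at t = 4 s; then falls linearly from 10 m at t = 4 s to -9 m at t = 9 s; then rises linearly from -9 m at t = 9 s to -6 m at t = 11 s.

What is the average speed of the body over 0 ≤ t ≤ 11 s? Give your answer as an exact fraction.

63/11 m/s

Average speed = (total path length)/(elapsed time); on a piecewise-linear x-t graph the path length is Σ|Δx|.
0–2 s: |Δx| = |-10 − 11| = 21 m
2–4 s: |Δx| = |10 − -10| = 20 m
4–9 s: |Δx| = |-9 − 10| = 19 m
9–11 s: |Δx| = |-6 − -9| = 3 m
Total path = 63 m; average speed = 63/11 = 63/11 m/s.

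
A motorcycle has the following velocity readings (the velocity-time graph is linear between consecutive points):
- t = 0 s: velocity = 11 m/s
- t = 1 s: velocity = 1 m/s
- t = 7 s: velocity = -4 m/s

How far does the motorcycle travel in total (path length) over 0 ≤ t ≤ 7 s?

Distance (not displacement) is the total path length: add the absolute areas under v-t.
0–1 s: |½(11 + 1)(1)| = 6 m
1–7 s: v = 0 at t = 2.2 s; triangle areas 0.6 + 9.6 = 10.2 m
Total distance = 16.2 m

16.2 m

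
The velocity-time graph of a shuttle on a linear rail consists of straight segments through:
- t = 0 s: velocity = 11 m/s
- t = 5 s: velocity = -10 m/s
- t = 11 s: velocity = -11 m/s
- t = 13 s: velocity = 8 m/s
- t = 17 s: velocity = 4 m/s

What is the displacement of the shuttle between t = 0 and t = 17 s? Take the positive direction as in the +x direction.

Displacement is the signed area under the v-t curve.
0–5 s: ½(11 + -10)(5) = 2.5 m
5–11 s: ½(-10 + -11)(6) = -63 m
11–13 s: ½(-11 + 8)(2) = -3 m
13–17 s: ½(8 + 4)(4) = 24 m
Net displacement = -39.5 m

-39.5 m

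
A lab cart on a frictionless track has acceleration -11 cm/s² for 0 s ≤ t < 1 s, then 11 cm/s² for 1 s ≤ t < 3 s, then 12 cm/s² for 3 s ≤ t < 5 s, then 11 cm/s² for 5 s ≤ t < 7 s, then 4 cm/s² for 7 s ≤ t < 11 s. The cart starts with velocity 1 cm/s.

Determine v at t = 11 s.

Δv equals the area under the a-t graph; then v = v₀ + Δv.
0–1 s: -11 × 1 = -11 cm/s
1–3 s: 11 × 2 = 22 cm/s
3–5 s: 12 × 2 = 24 cm/s
5–7 s: 11 × 2 = 22 cm/s
7–11 s: 4 × 4 = 16 cm/s
Δv = 73 cm/s, so v(11) = 1 + (73) = 74 cm/s.

74 cm/s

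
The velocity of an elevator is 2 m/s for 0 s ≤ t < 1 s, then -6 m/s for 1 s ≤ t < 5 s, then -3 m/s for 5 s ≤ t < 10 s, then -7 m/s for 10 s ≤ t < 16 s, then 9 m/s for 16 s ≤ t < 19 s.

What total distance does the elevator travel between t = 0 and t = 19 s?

Total distance travelled is ∫|v| dt — sum the magnitudes of each area piece.
0–1 s: |2| × 1 = 2 m
1–5 s: |-6| × 4 = 24 m
5–10 s: |-3| × 5 = 15 m
10–16 s: |-7| × 6 = 42 m
16–19 s: |9| × 3 = 27 m
Total distance = 110 m

110 m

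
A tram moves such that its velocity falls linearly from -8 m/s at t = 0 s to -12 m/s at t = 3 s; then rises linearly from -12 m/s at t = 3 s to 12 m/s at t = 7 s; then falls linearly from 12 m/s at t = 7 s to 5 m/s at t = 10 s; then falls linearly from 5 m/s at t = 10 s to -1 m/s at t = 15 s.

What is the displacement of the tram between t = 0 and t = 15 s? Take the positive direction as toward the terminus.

Displacement is the signed area under the v-t curve.
0–3 s: ½(-8 + -12)(3) = -30 m
3–7 s: ½(-12 + 12)(4) = 0 m
7–10 s: ½(12 + 5)(3) = 25.5 m
10–15 s: ½(5 + -1)(5) = 10 m
Net displacement = 5.5 m

5.5 m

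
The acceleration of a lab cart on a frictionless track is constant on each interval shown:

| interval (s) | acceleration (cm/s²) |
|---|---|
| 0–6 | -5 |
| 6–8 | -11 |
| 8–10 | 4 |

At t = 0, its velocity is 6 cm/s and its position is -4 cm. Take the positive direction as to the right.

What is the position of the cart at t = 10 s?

-212 cm

On each constant-a segment, Δv = aΔt and Δx = v₀Δt + ½aΔt²; chain segment to segment.
0–6 s: v starts 6 cm/s; Δx = 6·6 + ½·-5·6² = -54 cm; v ends -24 cm/s.
6–8 s: v starts -24 cm/s; Δx = -24·2 + ½·-11·2² = -70 cm; v ends -46 cm/s.
8–10 s: v starts -46 cm/s; Δx = -46·2 + ½·4·2² = -84 cm; v ends -38 cm/s.
x(10) = -4 + Σ Δx = -212 cm.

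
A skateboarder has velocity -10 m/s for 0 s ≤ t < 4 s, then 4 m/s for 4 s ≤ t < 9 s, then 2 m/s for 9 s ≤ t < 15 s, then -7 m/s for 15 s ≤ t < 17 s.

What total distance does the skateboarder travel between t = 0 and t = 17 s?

86 m

Total distance travelled is ∫|v| dt — sum the magnitudes of each area piece.
0–4 s: |-10| × 4 = 40 m
4–9 s: |4| × 5 = 20 m
9–15 s: |2| × 6 = 12 m
15–17 s: |-7| × 2 = 14 m
Total distance = 86 m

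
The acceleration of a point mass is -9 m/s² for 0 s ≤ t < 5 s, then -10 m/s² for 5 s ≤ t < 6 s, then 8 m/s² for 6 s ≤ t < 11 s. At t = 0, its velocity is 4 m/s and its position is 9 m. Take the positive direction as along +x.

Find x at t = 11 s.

On each constant-a segment, Δv = aΔt and Δx = v₀Δt + ½aΔt²; chain segment to segment.
0–5 s: v starts 4 m/s; Δx = 4·5 + ½·-9·5² = -92.5 m; v ends -41 m/s.
5–6 s: v starts -41 m/s; Δx = -41·1 + ½·-10·1² = -46 m; v ends -51 m/s.
6–11 s: v starts -51 m/s; Δx = -51·5 + ½·8·5² = -155 m; v ends -11 m/s.
x(11) = 9 + Σ Δx = -284.5 m.

-284.5 m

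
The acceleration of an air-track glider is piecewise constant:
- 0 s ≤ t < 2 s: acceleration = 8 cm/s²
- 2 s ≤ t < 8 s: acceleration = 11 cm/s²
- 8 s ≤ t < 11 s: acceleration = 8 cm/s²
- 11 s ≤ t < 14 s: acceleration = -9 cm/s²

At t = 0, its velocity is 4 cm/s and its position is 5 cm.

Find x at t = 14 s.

930.5 cm

On each constant-a segment, Δv = aΔt and Δx = v₀Δt + ½aΔt²; chain segment to segment.
0–2 s: v starts 4 cm/s; Δx = 4·2 + ½·8·2² = 24 cm; v ends 20 cm/s.
2–8 s: v starts 20 cm/s; Δx = 20·6 + ½·11·6² = 318 cm; v ends 86 cm/s.
8–11 s: v starts 86 cm/s; Δx = 86·3 + ½·8·3² = 294 cm; v ends 110 cm/s.
11–14 s: v starts 110 cm/s; Δx = 110·3 + ½·-9·3² = 289.5 cm; v ends 83 cm/s.
x(14) = 5 + Σ Δx = 930.5 cm.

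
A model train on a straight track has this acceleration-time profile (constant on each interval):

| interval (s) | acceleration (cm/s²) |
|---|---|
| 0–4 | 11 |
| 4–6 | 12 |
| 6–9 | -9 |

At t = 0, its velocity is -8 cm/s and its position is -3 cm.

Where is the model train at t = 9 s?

On each constant-a segment, Δv = aΔt and Δx = v₀Δt + ½aΔt²; chain segment to segment.
0–4 s: v starts -8 cm/s; Δx = -8·4 + ½·11·4² = 56 cm; v ends 36 cm/s.
4–6 s: v starts 36 cm/s; Δx = 36·2 + ½·12·2² = 96 cm; v ends 60 cm/s.
6–9 s: v starts 60 cm/s; Δx = 60·3 + ½·-9·3² = 139.5 cm; v ends 33 cm/s.
x(9) = -3 + Σ Δx = 288.5 cm.

288.5 cm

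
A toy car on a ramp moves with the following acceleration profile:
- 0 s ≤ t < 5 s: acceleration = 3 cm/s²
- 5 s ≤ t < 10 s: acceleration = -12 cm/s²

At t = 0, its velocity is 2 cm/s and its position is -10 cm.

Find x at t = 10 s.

-27.5 cm

On each constant-a segment, Δv = aΔt and Δx = v₀Δt + ½aΔt²; chain segment to segment.
0–5 s: v starts 2 cm/s; Δx = 2·5 + ½·3·5² = 47.5 cm; v ends 17 cm/s.
5–10 s: v starts 17 cm/s; Δx = 17·5 + ½·-12·5² = -65 cm; v ends -43 cm/s.
x(10) = -10 + Σ Δx = -27.5 cm.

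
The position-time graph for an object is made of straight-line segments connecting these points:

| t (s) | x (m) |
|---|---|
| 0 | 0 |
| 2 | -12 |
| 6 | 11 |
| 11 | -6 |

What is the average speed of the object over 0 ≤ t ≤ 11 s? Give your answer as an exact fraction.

Average speed = (total path length)/(elapsed time); on a piecewise-linear x-t graph the path length is Σ|Δx|.
0–2 s: |Δx| = |-12 − 0| = 12 m
2–6 s: |Δx| = |11 − -12| = 23 m
6–11 s: |Δx| = |-6 − 11| = 17 m
Total path = 52 m; average speed = 52/11 = 52/11 m/s.

52/11 m/s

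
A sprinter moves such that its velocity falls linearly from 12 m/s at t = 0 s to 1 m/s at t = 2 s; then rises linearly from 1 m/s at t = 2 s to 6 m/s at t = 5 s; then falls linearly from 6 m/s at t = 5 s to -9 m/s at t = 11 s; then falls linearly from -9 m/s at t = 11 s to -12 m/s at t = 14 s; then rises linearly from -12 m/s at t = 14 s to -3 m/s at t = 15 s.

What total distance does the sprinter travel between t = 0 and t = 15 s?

85.9 m

Distance (not displacement) is the total path length: add the absolute areas under v-t.
0–2 s: |½(12 + 1)(2)| = 13 m
2–5 s: |½(1 + 6)(3)| = 10.5 m
5–11 s: v = 0 at t = 7.4 s; triangle areas 7.2 + 16.2 = 23.4 m
11–14 s: |½(-9 + -12)(3)| = 31.5 m
14–15 s: |½(-12 + -3)(1)| = 7.5 m
Total distance = 85.9 m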